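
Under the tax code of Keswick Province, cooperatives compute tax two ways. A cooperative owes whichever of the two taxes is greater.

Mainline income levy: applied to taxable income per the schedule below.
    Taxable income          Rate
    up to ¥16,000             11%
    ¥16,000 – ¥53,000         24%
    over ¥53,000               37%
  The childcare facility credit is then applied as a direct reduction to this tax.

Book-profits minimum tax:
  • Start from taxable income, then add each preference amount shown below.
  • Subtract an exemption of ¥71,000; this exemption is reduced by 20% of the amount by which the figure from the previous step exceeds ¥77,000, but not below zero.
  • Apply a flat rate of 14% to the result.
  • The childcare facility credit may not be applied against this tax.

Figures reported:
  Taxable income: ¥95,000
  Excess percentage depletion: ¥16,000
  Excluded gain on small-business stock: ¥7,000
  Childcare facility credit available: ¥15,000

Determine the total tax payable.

¥11,180

Mainline income levy:
  ¥16,000 × 11% = ¥1,760
  ¥37,000 × 24% = ¥8,880
  ¥42,000 × 37% = ¥15,540
  → ¥26,180
  Less childcare facility credit ¥15,000 → ¥11,180

Book-profits minimum tax:
  Adjusted income: ¥95,000 + ¥16,000 + ¥7,000 = ¥118,000
  Exemption: ¥71,000 − 20% × (¥118,000 − ¥77,000) = ¥71,000 − ¥8,200 = ¥62,800
  Base: ¥118,000 − ¥62,800 = ¥55,200
  ¥55,200 × 14% = ¥7,728

¥11,180 > ¥7,728, so the mainline income levy governs.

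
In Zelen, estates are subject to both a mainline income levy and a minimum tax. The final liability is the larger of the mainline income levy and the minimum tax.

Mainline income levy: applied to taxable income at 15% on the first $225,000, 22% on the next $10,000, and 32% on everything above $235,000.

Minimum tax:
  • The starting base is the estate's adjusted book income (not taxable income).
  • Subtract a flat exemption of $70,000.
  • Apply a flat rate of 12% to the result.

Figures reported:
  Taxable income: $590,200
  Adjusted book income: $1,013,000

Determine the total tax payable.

Mainline income levy:
  $225,000 × 15% = $33,750
  $10,000 × 22% = $2,200
  $355,200 × 32% = $113,664
  → $149,614

Minimum tax:
  Base (adjusted book income): $1,013,000
  Less exemption $70,000 → base $943,000
  $943,000 × 12% = $113,160

$149,614 > $113,160, so the mainline income levy governs.

$149,614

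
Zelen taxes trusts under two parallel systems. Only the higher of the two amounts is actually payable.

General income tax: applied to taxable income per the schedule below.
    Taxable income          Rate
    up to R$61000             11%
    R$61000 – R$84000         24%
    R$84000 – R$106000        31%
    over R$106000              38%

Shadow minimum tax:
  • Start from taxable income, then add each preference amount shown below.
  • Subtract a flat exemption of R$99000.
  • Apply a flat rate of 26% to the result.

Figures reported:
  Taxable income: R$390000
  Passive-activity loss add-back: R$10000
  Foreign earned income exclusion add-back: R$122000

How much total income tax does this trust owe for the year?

General income tax:
  R$61000 × 11% = R$6710
  R$23000 × 24% = R$5520
  R$22000 × 31% = R$6820
  R$284000 × 38% = R$107920
  → R$126970

Shadow minimum tax:
  Adjusted income: R$390000 + R$10000 + R$122000 = R$522000
  Less exemption R$99000 → base R$423000
  R$423000 × 26% = R$109980

R$126970 > R$109980, so the general income tax governs.

R$126970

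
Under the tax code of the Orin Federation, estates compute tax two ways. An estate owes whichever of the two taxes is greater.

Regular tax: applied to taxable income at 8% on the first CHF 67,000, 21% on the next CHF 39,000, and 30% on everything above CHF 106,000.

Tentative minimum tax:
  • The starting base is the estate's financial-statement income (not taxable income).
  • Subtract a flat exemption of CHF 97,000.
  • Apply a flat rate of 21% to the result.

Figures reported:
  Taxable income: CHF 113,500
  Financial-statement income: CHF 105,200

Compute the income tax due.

CHF 15,800

Tentative minimum tax:
  Base (financial-statement income): CHF 105,200
  Less exemption CHF 97,000 → base CHF 8,200
  CHF 8,200 × 21% = CHF 1,722

Regular tax:
  CHF 67,000 × 8% = CHF 5,360
  CHF 39,000 × 21% = CHF 8,190
  CHF 7,500 × 30% = CHF 2,250
  → CHF 15,800

CHF 15,800 > CHF 1,722, so the regular tax governs.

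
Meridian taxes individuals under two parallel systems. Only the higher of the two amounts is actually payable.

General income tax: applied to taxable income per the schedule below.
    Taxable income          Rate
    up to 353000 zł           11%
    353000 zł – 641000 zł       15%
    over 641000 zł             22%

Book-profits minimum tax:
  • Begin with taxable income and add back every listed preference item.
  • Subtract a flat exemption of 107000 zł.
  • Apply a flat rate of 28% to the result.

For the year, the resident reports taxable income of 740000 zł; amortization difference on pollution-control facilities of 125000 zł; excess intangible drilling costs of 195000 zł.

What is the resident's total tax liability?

266840 zł

General income tax:
  353000 zł × 11% = 38830 zł
  288000 zł × 15% = 43200 zł
  99000 zł × 22% = 21780 zł
  → 103810 zł

Book-profits minimum tax:
  Adjusted income: 740000 zł + 125000 zł + 195000 zł = 1060000 zł
  Less exemption 107000 zł → base 953000 zł
  953000 zł × 28% = 266840 zł

266840 zł > 103810 zł, so the book-profits minimum tax is the binding amount.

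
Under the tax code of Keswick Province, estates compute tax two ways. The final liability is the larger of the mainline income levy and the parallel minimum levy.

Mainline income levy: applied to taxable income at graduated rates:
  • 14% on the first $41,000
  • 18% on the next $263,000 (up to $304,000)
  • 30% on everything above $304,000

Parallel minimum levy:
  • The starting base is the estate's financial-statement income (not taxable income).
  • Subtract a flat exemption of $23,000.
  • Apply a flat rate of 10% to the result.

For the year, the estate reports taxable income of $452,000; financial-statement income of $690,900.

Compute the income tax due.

$97,480

Parallel minimum levy:
  Base (financial-statement income): $690,900
  Less exemption $23,000 → base $667,900
  $667,900 × 10% = $66,790

Mainline income levy:
  $41,000 × 14% = $5,740
  $263,000 × 18% = $47,340
  $148,000 × 30% = $44,400
  → $97,480

$97,480 > $66,790, so the mainline income levy governs.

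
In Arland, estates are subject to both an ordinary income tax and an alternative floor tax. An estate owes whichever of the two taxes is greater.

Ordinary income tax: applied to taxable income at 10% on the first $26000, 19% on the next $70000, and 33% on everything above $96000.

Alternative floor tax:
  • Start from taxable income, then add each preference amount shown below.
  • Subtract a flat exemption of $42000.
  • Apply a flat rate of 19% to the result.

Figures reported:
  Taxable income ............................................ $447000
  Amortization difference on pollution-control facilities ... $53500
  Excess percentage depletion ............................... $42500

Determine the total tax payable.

$131730

Ordinary income tax:
  $26000 × 10% = $2600
  $70000 × 19% = $13300
  $351000 × 33% = $115830
  → $131730

Alternative floor tax:
  Adjusted income: $447000 + $53500 + $42500 = $543000
  Less exemption $42000 → base $501000
  $501000 × 19% = $95190

$131730 > $95190, so the ordinary income tax governs.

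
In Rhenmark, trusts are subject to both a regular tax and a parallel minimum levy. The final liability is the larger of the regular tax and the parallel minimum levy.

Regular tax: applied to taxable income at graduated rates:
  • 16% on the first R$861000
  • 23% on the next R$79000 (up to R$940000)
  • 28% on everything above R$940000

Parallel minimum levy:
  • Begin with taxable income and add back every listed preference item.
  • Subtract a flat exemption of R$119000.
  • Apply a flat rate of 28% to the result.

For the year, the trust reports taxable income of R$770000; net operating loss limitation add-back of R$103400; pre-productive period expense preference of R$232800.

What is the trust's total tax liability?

R$276416

Parallel minimum levy:
  Adjusted income: R$770000 + R$103400 + R$232800 = R$1106200
  Less exemption R$119000 → base R$987200
  R$987200 × 28% = R$276416

Regular tax:
  R$770000 × 16% = R$123200

R$276416 > R$123200, so the parallel minimum levy is the binding amount.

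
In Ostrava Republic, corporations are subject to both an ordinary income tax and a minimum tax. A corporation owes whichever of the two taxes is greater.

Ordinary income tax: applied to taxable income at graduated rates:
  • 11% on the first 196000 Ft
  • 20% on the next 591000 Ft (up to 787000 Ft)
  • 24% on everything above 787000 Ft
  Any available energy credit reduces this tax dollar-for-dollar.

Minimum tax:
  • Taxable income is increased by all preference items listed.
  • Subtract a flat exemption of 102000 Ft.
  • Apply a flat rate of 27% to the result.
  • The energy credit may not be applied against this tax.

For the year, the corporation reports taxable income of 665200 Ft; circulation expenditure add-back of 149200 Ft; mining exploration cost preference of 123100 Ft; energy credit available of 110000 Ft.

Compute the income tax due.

Ordinary income tax:
  196000 Ft × 11% = 21560 Ft
  469200 Ft × 20% = 93840 Ft
  → 115400 Ft
  Less energy credit 110000 Ft → 5400 Ft

Minimum tax:
  Adjusted income: 665200 Ft + 149200 Ft + 123100 Ft = 937500 Ft
  Less exemption 102000 Ft → base 835500 Ft
  835500 Ft × 27% = 225585 Ft

225585 Ft > 5400 Ft, so the minimum tax is the binding amount.

225585 Ft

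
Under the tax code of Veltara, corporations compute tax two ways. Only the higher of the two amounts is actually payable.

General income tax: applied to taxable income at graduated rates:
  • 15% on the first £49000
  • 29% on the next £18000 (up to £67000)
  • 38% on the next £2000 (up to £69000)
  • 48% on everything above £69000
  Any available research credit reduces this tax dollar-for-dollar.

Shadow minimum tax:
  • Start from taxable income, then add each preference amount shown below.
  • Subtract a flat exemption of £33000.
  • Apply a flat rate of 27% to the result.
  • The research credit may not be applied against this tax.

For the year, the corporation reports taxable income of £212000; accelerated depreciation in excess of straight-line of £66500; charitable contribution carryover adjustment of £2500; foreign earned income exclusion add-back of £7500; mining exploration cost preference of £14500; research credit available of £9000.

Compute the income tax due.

£72970

General income tax:
  £49000 × 15% = £7350
  £18000 × 29% = £5220
  £2000 × 38% = £760
  £143000 × 48% = £68640
  → £81970
  Less research credit £9000 → £72970

Shadow minimum tax:
  Adjusted income: £212000 + £66500 + £2500 + £7500 + £14500 = £303000
  Less exemption £33000 → base £270000
  £270000 × 27% = £72900

£72970 > £72900, so the general income tax governs.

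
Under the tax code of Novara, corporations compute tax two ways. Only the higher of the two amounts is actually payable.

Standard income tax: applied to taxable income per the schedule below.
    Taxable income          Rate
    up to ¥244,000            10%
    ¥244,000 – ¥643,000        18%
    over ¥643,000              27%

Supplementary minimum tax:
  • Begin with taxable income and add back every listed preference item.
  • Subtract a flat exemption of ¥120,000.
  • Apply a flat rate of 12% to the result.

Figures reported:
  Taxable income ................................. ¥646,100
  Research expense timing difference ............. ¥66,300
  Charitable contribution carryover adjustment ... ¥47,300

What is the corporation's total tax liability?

¥97,057

Standard income tax:
  ¥244,000 × 10% = ¥24,400
  ¥399,000 × 18% = ¥71,820
  ¥3,100 × 27% = ¥837
  → ¥97,057

Supplementary minimum tax:
  Adjusted income: ¥646,100 + ¥66,300 + ¥47,300 = ¥759,700
  Less exemption ¥120,000 → base ¥639,700
  ¥639,700 × 12% = ¥76,764

¥97,057 > ¥76,764, so the standard income tax governs.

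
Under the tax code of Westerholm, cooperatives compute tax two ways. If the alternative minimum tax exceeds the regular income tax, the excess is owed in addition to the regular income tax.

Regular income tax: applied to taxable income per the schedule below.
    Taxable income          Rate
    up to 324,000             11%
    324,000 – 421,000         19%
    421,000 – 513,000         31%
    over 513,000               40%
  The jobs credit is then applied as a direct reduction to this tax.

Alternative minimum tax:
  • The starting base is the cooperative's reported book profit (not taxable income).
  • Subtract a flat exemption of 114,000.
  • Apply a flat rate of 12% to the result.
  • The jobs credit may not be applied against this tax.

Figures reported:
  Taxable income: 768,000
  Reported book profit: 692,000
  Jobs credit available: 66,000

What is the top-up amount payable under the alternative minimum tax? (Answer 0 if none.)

Alternative minimum tax:
  Base (reported book profit): 692,000
  Less exemption 114,000 → base 578,000
  578,000 × 12% = 69,360

Regular income tax:
  324,000 × 11% = 35,640
  97,000 × 19% = 18,430
  92,000 × 31% = 28,520
  255,000 × 40% = 102,000
  → 184,590
  Less jobs credit 66,000 → 118,590

69,360 ≤ 118,590, so no add-on is due.

0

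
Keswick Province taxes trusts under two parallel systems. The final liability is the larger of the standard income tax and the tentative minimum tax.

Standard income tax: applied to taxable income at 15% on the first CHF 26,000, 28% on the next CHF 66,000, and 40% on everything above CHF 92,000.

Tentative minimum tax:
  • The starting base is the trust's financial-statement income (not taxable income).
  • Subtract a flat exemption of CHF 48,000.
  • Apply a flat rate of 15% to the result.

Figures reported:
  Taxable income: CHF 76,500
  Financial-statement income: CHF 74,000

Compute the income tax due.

CHF 18,040

Standard income tax:
  CHF 26,000 × 15% = CHF 3,900
  CHF 50,500 × 28% = CHF 14,140
  → CHF 18,040

Tentative minimum tax:
  Base (financial-statement income): CHF 74,000
  Less exemption CHF 48,000 → base CHF 26,000
  CHF 26,000 × 15% = CHF 3,900

CHF 18,040 > CHF 3,900, so the standard income tax governs.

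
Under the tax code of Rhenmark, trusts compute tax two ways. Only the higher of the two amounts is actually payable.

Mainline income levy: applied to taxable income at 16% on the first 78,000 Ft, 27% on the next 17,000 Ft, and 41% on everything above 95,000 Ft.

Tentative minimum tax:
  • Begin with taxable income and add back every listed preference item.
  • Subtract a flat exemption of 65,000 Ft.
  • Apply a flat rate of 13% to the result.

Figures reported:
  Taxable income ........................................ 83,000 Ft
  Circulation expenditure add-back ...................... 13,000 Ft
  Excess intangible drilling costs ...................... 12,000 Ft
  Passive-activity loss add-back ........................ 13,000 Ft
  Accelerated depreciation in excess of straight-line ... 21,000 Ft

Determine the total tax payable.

Mainline income levy:
  78,000 Ft × 16% = 12,480 Ft
  5,000 Ft × 27% = 1,350 Ft
  → 13,830 Ft

Tentative minimum tax:
  Adjusted income: 83,000 Ft + 13,000 Ft + 12,000 Ft + 13,000 Ft + 21,000 Ft = 142,000 Ft
  Less exemption 65,000 Ft → base 77,000 Ft
  77,000 Ft × 13% = 10,010 Ft

13,830 Ft > 10,010 Ft, so the mainline income levy governs.

13,830 Ft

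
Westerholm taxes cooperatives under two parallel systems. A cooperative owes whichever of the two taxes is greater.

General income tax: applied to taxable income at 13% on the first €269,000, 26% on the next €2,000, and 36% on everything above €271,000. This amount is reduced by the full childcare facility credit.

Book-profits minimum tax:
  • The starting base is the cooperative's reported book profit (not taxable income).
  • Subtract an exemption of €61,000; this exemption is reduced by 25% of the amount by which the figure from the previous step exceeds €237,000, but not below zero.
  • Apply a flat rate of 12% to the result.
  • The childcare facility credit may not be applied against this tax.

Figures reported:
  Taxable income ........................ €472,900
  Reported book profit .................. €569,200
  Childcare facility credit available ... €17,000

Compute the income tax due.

€91,174

General income tax:
  €269,000 × 13% = €34,970
  €2,000 × 26% = €520
  €201,900 × 36% = €72,684
  → €108,174
  Less childcare facility credit €17,000 → €91,174

Book-profits minimum tax:
  Base (reported book profit): €569,200
  Exemption: 25% × (€569,200 − €237,000) = €83,050 ≥ €61,000, so the exemption is fully phased out
  Base: €569,200 − €0 = €569,200
  €569,200 × 12% = €68,304

€91,174 > €68,304, so the general income tax governs.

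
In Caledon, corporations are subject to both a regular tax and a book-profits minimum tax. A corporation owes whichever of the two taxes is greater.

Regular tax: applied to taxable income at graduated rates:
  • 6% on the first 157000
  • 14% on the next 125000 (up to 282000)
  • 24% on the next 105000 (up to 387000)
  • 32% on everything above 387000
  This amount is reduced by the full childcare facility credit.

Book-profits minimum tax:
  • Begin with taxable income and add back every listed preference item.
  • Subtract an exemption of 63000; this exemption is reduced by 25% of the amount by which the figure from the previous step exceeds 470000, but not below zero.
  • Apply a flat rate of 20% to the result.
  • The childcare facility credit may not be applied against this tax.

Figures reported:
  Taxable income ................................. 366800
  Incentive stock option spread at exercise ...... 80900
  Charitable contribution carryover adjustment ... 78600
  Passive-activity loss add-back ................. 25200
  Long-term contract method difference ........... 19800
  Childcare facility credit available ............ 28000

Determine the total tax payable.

106725

Regular tax:
  157000 × 6% = 9420
  125000 × 14% = 17500
  84800 × 24% = 20352
  → 47272
  Less childcare facility credit 28000 → 19272

Book-profits minimum tax:
  Adjusted income: 366800 + 80900 + 78600 + 25200 + 19800 = 571300
  Exemption: 63000 − 25% × (571300 − 470000) = 63000 − 25325 = 37675
  Base: 571300 − 37675 = 533625
  533625 × 20% = 106725

106725 > 19272, so the book-profits minimum tax is the binding amount.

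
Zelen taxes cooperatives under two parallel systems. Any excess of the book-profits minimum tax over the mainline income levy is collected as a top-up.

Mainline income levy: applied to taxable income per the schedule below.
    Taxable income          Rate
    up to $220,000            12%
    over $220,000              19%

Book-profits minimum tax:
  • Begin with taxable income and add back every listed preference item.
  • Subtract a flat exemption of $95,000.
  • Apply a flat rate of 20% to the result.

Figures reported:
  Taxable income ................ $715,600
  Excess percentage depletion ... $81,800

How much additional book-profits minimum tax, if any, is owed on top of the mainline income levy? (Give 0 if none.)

$19,916

Book-profits minimum tax:
  Adjusted income: $715,600 + $81,800 = $797,400
  Less exemption $95,000 → base $702,400
  $702,400 × 20% = $140,480

Mainline income levy:
  $220,000 × 12% = $26,400
  $495,600 × 19% = $94,164
  → $120,564

Excess of book-profits minimum tax over mainline income levy: $140,480 − $120,564 = $19,916.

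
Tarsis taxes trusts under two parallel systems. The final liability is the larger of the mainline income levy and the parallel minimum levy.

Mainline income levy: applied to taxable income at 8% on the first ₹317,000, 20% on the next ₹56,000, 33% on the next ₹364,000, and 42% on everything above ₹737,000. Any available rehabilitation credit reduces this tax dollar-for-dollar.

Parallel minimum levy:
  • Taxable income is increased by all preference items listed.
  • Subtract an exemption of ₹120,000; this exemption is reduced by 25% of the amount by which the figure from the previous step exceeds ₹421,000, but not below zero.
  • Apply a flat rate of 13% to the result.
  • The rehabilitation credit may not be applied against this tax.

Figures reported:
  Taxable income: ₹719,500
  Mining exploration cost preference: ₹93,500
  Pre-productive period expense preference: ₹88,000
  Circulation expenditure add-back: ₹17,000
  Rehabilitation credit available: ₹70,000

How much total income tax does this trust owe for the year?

₹119,340

Parallel minimum levy:
  Adjusted income: ₹719,500 + ₹93,500 + ₹88,000 + ₹17,000 = ₹918,000
  Exemption: 25% × (₹918,000 − ₹421,000) = ₹124,250 ≥ ₹120,000, so the exemption is fully phased out
  Base: ₹918,000 − ₹0 = ₹918,000
  ₹918,000 × 13% = ₹119,340

Mainline income levy:
  ₹317,000 × 8% = ₹25,360
  ₹56,000 × 20% = ₹11,200
  ₹346,500 × 33% = ₹114,345
  → ₹150,905
  Less rehabilitation credit ₹70,000 → ₹80,905

₹119,340 > ₹80,905, so the parallel minimum levy is the binding amount.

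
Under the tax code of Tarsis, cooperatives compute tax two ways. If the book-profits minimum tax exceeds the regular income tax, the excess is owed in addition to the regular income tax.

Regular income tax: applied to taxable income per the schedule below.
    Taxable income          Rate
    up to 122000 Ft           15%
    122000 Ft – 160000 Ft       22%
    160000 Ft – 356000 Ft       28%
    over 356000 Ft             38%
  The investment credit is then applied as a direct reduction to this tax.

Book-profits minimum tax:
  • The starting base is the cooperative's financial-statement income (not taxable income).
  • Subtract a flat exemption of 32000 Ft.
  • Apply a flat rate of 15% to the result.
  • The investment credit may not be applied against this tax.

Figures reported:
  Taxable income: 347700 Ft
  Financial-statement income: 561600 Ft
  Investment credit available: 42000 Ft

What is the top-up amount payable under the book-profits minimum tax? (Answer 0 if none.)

42224 Ft

Book-profits minimum tax:
  Base (financial-statement income): 561600 Ft
  Less exemption 32000 Ft → base 529600 Ft
  529600 Ft × 15% = 79440 Ft

Regular income tax:
  122000 Ft × 15% = 18300 Ft
  38000 Ft × 22% = 8360 Ft
  187700 Ft × 28% = 52556 Ft
  → 79216 Ft
  Less investment credit 42000 Ft → 37216 Ft

Excess of book-profits minimum tax over regular income tax: 79440 Ft − 37216 Ft = 42224 Ft.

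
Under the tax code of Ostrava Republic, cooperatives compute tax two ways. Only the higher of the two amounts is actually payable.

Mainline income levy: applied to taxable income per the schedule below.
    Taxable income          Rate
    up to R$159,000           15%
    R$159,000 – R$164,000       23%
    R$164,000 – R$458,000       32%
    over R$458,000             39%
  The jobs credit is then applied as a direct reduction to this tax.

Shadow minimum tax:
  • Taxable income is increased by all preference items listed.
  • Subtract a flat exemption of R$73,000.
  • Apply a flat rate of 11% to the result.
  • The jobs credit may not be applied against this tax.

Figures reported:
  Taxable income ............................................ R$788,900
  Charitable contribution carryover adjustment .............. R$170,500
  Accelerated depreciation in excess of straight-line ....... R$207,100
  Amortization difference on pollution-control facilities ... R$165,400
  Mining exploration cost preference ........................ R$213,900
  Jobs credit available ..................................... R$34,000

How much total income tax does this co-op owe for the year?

R$214,131

Mainline income levy:
  R$159,000 × 15% = R$23,850
  R$5,000 × 23% = R$1,150
  R$294,000 × 32% = R$94,080
  R$330,900 × 39% = R$129,051
  → R$248,131
  Less jobs credit R$34,000 → R$214,131

Shadow minimum tax:
  Adjusted income: R$788,900 + R$170,500 + R$207,100 + R$165,400 + R$213,900 = R$1,545,800
  Less exemption R$73,000 → base R$1,472,800
  R$1,472,800 × 11% = R$162,008

R$214,131 > R$162,008, so the mainline income levy governs.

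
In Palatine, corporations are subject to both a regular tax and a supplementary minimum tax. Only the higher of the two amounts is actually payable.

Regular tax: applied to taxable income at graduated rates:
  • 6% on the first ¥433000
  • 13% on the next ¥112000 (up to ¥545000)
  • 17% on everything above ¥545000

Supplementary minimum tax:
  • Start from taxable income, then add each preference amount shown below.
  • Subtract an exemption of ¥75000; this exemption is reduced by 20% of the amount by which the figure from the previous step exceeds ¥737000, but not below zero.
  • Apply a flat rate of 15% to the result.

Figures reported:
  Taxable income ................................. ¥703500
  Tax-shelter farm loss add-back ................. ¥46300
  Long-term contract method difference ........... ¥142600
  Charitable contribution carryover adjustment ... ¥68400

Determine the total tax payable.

¥139584

Regular tax:
  ¥433000 × 6% = ¥25980
  ¥112000 × 13% = ¥14560
  ¥158500 × 17% = ¥26945
  → ¥67485

Supplementary minimum tax:
  Adjusted income: ¥703500 + ¥46300 + ¥142600 + ¥68400 = ¥960800
  Exemption: ¥75000 − 20% × (¥960800 − ¥737000) = ¥75000 − ¥44760 = ¥30240
  Base: ¥960800 − ¥30240 = ¥930560
  ¥930560 × 15% = ¥139584

¥139584 > ¥67485, so the supplementary minimum tax is the binding amount.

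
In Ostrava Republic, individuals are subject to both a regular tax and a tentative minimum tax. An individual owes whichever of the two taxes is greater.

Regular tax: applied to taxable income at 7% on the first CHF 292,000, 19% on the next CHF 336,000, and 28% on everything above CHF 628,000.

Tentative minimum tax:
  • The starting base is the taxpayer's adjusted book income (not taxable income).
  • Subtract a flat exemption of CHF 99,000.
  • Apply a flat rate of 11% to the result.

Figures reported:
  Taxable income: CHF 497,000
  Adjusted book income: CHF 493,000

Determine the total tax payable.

CHF 59,390

Regular tax:
  CHF 292,000 × 7% = CHF 20,440
  CHF 205,000 × 19% = CHF 38,950
  → CHF 59,390

Tentative minimum tax:
  Base (adjusted book income): CHF 493,000
  Less exemption CHF 99,000 → base CHF 394,000
  CHF 394,000 × 11% = CHF 43,340

CHF 59,390 > CHF 43,340, so the regular tax governs.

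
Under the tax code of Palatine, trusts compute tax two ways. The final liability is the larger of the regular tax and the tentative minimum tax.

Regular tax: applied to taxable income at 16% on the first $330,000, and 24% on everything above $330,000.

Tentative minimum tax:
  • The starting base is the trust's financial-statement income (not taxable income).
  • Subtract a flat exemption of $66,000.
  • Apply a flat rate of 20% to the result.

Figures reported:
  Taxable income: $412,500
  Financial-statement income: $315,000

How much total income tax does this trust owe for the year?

$72,600

Regular tax:
  $330,000 × 16% = $52,800
  $82,500 × 24% = $19,800
  → $72,600

Tentative minimum tax:
  Base (financial-statement income): $315,000
  Less exemption $66,000 → base $249,000
  $249,000 × 20% = $49,800

$72,600 > $49,800, so the regular tax governs.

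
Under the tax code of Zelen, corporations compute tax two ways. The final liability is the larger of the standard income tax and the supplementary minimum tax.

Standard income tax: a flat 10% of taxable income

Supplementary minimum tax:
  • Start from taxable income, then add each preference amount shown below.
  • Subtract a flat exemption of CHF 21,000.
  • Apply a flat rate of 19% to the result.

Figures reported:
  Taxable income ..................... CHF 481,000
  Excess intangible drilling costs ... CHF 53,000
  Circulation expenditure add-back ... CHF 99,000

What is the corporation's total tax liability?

CHF 116,280

Standard income tax:
  CHF 481,000 × 10% = CHF 48,100

Supplementary minimum tax:
  Adjusted income: CHF 481,000 + CHF 53,000 + CHF 99,000 = CHF 633,000
  Less exemption CHF 21,000 → base CHF 612,000
  CHF 612,000 × 19% = CHF 116,280

CHF 116,280 > CHF 48,100, so the supplementary minimum tax is the binding amount.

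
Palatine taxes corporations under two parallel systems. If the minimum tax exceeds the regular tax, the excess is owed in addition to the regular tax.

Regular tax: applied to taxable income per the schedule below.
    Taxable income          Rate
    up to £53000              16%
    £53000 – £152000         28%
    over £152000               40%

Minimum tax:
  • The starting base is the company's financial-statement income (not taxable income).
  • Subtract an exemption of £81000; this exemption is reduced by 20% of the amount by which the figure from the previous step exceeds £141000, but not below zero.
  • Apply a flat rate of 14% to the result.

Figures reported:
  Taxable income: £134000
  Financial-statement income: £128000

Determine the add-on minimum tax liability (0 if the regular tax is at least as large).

£0

Minimum tax:
  Base (financial-statement income): £128000
  Exemption: £128000 ≤ £141000, so full £81000 applies
  Base: £128000 − £81000 = £47000
  £47000 × 14% = £6580

Regular tax:
  £53000 × 16% = £8480
  £81000 × 28% = £22680
  → £31160

£6580 ≤ £31160, so no add-on is due.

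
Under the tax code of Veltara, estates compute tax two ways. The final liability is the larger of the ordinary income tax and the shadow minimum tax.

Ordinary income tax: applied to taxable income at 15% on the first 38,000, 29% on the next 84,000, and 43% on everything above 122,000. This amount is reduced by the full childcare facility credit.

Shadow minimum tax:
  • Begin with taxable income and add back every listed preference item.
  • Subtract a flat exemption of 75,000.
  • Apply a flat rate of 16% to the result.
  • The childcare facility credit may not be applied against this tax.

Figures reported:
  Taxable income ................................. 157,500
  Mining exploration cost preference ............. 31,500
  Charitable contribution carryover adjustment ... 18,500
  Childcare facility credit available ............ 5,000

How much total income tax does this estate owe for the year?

Ordinary income tax:
  38,000 × 15% = 5,700
  84,000 × 29% = 24,360
  35,500 × 43% = 15,265
  → 45,325
  Less childcare facility credit 5,000 → 40,325

Shadow minimum tax:
  Adjusted income: 157,500 + 31,500 + 18,500 = 207,500
  Less exemption 75,000 → base 132,500
  132,500 × 16% = 21,200

40,325 > 21,200, so the ordinary income tax governs.

40,325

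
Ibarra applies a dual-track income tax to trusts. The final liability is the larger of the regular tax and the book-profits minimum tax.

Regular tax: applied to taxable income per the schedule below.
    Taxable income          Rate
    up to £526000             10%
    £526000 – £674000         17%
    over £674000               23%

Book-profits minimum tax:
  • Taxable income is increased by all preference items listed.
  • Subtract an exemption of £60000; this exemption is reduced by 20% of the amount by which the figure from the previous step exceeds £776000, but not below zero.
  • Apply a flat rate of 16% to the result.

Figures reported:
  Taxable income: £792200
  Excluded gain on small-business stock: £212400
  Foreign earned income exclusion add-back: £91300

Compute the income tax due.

Book-profits minimum tax:
  Adjusted income: £792200 + £212400 + £91300 = £1095900
  Exemption: 20% × (£1095900 − £776000) = £63980 ≥ £60000, so the exemption is fully phased out
  Base: £1095900 − £0 = £1095900
  £1095900 × 16% = £175344

Regular tax:
  £526000 × 10% = £52600
  £148000 × 17% = £25160
  £118200 × 23% = £27186
  → £104946

£175344 > £104946, so the book-profits minimum tax is the binding amount.

£175344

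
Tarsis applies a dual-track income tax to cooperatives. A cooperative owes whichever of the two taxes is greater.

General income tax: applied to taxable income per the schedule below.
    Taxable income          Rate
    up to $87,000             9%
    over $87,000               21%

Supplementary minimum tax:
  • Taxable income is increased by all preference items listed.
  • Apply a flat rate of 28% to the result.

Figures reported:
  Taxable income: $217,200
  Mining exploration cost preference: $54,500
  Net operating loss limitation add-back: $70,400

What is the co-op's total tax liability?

$95,788

Supplementary minimum tax:
  Adjusted income: $217,200 + $54,500 + $70,400 = $342,100
  $342,100 × 28% = $95,788

General income tax:
  $87,000 × 9% = $7,830
  $130,200 × 21% = $27,342
  → $35,172

$95,788 > $35,172, so the supplementary minimum tax is the binding amount.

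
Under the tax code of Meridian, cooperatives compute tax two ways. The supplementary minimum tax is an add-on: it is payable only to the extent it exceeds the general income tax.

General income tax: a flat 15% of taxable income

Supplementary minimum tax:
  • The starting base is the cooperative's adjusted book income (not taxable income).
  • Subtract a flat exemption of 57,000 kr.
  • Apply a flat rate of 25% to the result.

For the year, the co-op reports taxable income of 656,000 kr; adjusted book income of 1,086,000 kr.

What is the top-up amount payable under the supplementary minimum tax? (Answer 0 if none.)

Supplementary minimum tax:
  Base (adjusted book income): 1,086,000 kr
  Less exemption 57,000 kr → base 1,029,000 kr
  1,029,000 kr × 25% = 257,250 kr

General income tax:
  656,000 kr × 15% = 98,400 kr

Excess of supplementary minimum tax over general income tax: 257,250 kr − 98,400 kr = 158,850 kr.

158,850 kr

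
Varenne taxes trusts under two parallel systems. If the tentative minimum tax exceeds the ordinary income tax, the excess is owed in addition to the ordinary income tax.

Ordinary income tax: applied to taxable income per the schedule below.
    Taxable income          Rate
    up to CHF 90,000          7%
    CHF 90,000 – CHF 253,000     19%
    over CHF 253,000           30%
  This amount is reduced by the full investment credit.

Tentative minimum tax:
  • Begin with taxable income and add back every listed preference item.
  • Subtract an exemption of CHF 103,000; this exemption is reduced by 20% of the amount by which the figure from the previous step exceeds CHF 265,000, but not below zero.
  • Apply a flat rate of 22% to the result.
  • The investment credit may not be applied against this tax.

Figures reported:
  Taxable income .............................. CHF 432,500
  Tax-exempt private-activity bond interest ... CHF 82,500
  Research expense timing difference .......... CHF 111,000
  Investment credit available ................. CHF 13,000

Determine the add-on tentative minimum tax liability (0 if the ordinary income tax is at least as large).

CHF 52,824

Tentative minimum tax:
  Adjusted income: CHF 432,500 + CHF 82,500 + CHF 111,000 = CHF 626,000
  Exemption: CHF 103,000 − 20% × (CHF 626,000 − CHF 265,000) = CHF 103,000 − CHF 72,200 = CHF 30,800
  Base: CHF 626,000 − CHF 30,800 = CHF 595,200
  CHF 595,200 × 22% = CHF 130,944

Ordinary income tax:
  CHF 90,000 × 7% = CHF 6,300
  CHF 163,000 × 19% = CHF 30,970
  CHF 179,500 × 30% = CHF 53,850
  → CHF 91,120
  Less investment credit CHF 13,000 → CHF 78,120

Excess of tentative minimum tax over ordinary income tax: CHF 130,944 − CHF 78,120 = CHF 52,824.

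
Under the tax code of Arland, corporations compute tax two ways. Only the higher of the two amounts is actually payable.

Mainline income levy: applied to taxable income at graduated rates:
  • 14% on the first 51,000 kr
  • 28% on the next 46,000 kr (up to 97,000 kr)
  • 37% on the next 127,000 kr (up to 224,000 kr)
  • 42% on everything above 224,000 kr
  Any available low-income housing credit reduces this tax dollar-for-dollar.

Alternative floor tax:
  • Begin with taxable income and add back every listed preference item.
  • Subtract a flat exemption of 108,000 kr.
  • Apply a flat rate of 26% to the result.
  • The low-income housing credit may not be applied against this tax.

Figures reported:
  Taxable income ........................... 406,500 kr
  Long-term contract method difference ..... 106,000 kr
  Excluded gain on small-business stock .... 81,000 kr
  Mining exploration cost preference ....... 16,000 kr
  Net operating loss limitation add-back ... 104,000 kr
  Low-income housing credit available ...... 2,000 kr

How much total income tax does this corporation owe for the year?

157,430 kr

Mainline income levy:
  51,000 kr × 14% = 7,140 kr
  46,000 kr × 28% = 12,880 kr
  127,000 kr × 37% = 46,990 kr
  182,500 kr × 42% = 76,650 kr
  → 143,660 kr
  Less low-income housing credit 2,000 kr → 141,660 kr

Alternative floor tax:
  Adjusted income: 406,500 kr + 106,000 kr + 81,000 kr + 16,000 kr + 104,000 kr = 713,500 kr
  Less exemption 108,000 kr → base 605,500 kr
  605,500 kr × 26% = 157,430 kr

157,430 kr > 141,660 kr, so the alternative floor tax is the binding amount.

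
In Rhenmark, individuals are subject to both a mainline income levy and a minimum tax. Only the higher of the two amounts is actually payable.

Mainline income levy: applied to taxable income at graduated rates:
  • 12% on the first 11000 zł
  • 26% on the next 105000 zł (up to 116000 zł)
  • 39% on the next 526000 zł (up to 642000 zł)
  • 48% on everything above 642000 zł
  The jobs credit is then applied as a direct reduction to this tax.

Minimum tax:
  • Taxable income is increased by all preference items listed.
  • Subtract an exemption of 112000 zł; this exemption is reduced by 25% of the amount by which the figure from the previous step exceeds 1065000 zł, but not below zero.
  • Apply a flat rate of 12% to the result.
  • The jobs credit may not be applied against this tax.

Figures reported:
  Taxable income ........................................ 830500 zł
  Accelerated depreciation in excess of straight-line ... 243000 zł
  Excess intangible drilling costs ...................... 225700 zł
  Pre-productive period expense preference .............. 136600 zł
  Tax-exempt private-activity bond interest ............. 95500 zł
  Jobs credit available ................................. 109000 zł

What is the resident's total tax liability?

215240 zł

Mainline income levy:
  11000 zł × 12% = 1320 zł
  105000 zł × 26% = 27300 zł
  526000 zł × 39% = 205140 zł
  188500 zł × 48% = 90480 zł
  → 324240 zł
  Less jobs credit 109000 zł → 215240 zł

Minimum tax:
  Adjusted income: 830500 zł + 243000 zł + 225700 zł + 136600 zł + 95500 zł = 1531300 zł
  Exemption: 25% × (1531300 zł − 1065000 zł) = 116575 zł ≥ 112000 zł, so the exemption is fully phased out
  Base: 1531300 zł − 0 zł = 1531300 zł
  1531300 zł × 12% = 183756 zł

215240 zł > 183756 zł, so the mainline income levy governs.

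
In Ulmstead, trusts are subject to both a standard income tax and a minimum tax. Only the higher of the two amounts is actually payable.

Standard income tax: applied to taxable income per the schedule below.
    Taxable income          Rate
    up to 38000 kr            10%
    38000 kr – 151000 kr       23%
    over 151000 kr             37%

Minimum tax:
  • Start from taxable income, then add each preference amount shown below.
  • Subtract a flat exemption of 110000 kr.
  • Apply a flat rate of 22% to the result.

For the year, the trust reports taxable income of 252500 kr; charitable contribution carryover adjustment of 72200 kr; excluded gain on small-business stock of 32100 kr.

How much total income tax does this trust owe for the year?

67345 kr

Standard income tax:
  38000 kr × 10% = 3800 kr
  113000 kr × 23% = 25990 kr
  101500 kr × 37% = 37555 kr
  → 67345 kr

Minimum tax:
  Adjusted income: 252500 kr + 72200 kr + 32100 kr = 356800 kr
  Less exemption 110000 kr → base 246800 kr
  246800 kr × 22% = 54296 kr

67345 kr > 54296 kr, so the standard income tax governs.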